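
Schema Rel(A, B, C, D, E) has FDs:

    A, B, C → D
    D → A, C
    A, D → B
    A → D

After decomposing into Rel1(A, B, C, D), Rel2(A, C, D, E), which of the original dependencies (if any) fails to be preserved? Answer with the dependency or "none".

A, B, C → D lies within Rel1.
D → A, C lies within Rel1.
A, D → B lies within Rel1.
A → D lies within Rel1.
Every dependency is enforceable on the fragments, so the decomposition is dependency-preserving.

none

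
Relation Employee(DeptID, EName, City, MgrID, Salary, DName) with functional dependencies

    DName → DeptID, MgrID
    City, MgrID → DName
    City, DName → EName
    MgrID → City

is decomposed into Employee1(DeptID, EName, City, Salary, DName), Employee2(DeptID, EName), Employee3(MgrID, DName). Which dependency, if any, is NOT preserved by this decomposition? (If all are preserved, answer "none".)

DName → DeptID, MgrID: restricted closure across fragments reaches DeptID, MgrID.
City, MgrID → DName: restricted closure across fragments reaches DName.
City, DName → EName lies within Employee1.
MgrID → City: restricted closure across fragments reaches City.
Every dependency is enforceable on the fragments, so the decomposition is dependency-preserving.

none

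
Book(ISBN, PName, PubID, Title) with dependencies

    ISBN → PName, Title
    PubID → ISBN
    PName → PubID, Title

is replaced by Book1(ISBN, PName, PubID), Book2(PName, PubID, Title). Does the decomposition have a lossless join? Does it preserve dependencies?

Lossless test: (PName, PubID)⁺ = {ISBN, PName, PubID, Title}, which contains all of one fragment — lossless.
Dependency preservation: ISBN → PName, Title is not contained in any single fragment, but the restricted closure of its left-hand side across the fragments still reaches the right-hand side; the remaining FDs each lie inside some fragment. All dependencies are preserved.

lossless and dependency-preserving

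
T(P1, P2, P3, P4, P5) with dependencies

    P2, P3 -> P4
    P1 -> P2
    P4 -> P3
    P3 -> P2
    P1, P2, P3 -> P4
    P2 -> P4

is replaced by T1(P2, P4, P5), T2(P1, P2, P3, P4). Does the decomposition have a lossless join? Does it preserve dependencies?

lossy but dependency-preserving

Lossless test: (P2, P4)⁺ = {P2, P3, P4}, which is a superkey of neither fragment — lossy.
Dependency preservation: every FD's attributes lie within a single fragment, so each can be enforced locally — preserved.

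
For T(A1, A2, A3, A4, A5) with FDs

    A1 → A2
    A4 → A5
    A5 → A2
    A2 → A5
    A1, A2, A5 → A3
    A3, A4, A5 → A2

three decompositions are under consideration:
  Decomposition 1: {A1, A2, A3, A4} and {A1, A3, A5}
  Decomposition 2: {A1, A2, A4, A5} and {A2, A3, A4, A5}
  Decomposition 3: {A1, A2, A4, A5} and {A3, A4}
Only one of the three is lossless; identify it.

Decomposition 1

Decomposition 1: common = {A1, A3}, closure = {A1, A2, A3, A5} → lossless.
Decomposition 2: common = {A2, A4, A5}, closure = {A2, A4, A5} → lossy.
Decomposition 3: common = {A4}, closure = {A2, A4, A5} → lossy.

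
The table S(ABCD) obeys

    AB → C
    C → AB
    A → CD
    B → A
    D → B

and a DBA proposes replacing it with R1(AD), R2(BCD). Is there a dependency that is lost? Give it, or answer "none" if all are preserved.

none

AB → C: restricted closure across fragments reaches C.
C → AB: restricted closure across fragments reaches AB.
A → CD: restricted closure across fragments reaches CD.
B → A: restricted closure across fragments reaches A.
D → B lies within R2.
Every dependency is enforceable on the fragments, so the decomposition is dependency-preserving.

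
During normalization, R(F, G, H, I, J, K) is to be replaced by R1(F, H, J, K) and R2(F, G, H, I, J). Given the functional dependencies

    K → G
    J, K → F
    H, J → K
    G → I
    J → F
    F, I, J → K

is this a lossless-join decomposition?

Yes

Common attributes: R1 ∩ R2 = {F, H, J}.
Closure of {F, H, J}: H, J → K applies, adding K; K → G applies, adding G; G → I applies, adding I. So (F, H, J)⁺ = {F, G, H, I, J, K}.
This closure contains every attribute of R1, so R1 ∩ R2 → R1. The join is lossless.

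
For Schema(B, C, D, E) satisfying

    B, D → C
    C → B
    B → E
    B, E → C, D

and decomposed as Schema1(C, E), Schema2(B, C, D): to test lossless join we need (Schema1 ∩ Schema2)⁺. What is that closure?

B, C, D, E

Schema1 ∩ Schema2 = {C}.
C → B applies, adding B
B → E applies, adding E
B, E → C, D applies, adding D
Closure: {B, C, D, E}.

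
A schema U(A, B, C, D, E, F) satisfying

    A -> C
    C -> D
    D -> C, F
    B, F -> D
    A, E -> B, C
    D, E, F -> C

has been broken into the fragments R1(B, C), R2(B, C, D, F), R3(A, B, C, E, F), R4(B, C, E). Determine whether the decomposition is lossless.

Chase test. Columns are A, B, C, D, E, F; row i has aⱼ where attribute j ∈ Ri, else bᵢⱼ.
Initial tableau (one row per fragment):
  row 1: b11 a2 a3 b14 b15 b16
  row 2: b21 a2 a3 a4 b25 a6
  row 3: a1 a2 a3 b34 a5 a6
  row 4: b41 a2 a3 b44 a5 b46
Rows 1 and 2 agree on C; apply C→D and equate their D entries.
Rows 1 and 3 agree on C; apply C→D and equate their D entries.
Rows 1 and 4 agree on C; apply C→D and equate their D entries.
Rows 1 and 2 agree on D; apply D→C, F and equate their C, F entries.
Rows 1 and 4 agree on D; apply D→C, F and equate their C, F entries.
Row 3 is now all distinguished symbols — the join is lossless.

Yes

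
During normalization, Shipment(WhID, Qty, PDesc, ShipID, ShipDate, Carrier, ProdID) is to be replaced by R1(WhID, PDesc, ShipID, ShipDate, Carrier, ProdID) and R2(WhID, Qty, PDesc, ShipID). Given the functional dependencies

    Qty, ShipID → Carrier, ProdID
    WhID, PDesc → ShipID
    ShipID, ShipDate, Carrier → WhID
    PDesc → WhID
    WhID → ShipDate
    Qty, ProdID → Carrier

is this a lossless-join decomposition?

Common attributes: R1 ∩ R2 = {WhID, PDesc, ShipID}.
Closure of {WhID, PDesc, ShipID}: WhID → ShipDate applies, adding ShipDate. So (WhID, PDesc, ShipID)⁺ = {WhID, PDesc, ShipID, ShipDate}.
The closure contains neither all of R1 = {WhID, PDesc, ShipID, ShipDate, Carrier, ProdID} nor all of R2 = {WhID, Qty, PDesc, ShipID}, so the common attributes are not a superkey of either fragment. The join is lossy.

No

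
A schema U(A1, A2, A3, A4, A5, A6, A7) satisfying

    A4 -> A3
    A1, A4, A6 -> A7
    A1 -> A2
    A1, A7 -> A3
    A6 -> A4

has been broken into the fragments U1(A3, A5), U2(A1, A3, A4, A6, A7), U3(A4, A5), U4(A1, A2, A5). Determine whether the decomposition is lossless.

No

Chase test. Columns are A1, A2, A3, A4, A5, A6, A7; row i has aⱼ where attribute j ∈ Ui, else bᵢⱼ.
Initial tableau (one row per fragment):
  row 1: b11 b12 a3 b14 a5 b16 b17
  row 2: a1 b22 a3 a4 b25 a6 a7
  row 3: b31 b32 b33 a4 a5 b36 b37
  row 4: a1 a2 b43 b44 a5 b46 b47
Rows 2 and 3 agree on A4; apply A4→A3 and equate their A3 entries.
Rows 2 and 4 agree on A1; apply A1→A2 and equate their A2 entries.
No row becomes fully distinguished — the join is lossy.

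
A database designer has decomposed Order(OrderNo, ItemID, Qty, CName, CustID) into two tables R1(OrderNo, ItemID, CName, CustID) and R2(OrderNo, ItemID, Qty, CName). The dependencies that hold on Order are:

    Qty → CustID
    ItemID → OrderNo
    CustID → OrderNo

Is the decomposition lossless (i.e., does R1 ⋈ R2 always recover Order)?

Common attributes: R1 ∩ R2 = {OrderNo, ItemID, CName}.
No dependency enlarges {OrderNo, ItemID, CName}, so (OrderNo, ItemID, CName)⁺ = {OrderNo, ItemID, CName}.
The closure contains neither all of R1 = {OrderNo, ItemID, CName, CustID} nor all of R2 = {OrderNo, ItemID, Qty, CName}, so the common attributes are not a superkey of either fragment. The join is lossy.

No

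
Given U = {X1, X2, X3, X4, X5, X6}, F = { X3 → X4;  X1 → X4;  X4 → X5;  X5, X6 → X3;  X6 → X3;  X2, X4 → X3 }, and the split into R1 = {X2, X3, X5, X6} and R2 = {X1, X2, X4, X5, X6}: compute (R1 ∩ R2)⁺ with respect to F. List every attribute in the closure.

X2, X3, X4, X5, X6

R1 ∩ R2 = {X2, X5, X6}.
X5, X6 → X3 applies, adding X3
X3 → X4 applies, adding X4
Closure: {X2, X3, X4, X5, X6}.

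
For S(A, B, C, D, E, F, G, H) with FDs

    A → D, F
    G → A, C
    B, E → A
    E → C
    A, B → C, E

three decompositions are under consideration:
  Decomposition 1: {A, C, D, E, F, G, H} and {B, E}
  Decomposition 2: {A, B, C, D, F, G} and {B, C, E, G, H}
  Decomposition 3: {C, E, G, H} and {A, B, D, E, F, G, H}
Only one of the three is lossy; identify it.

Decomposition 1: common = {E}, closure = {C, E} → lossy.
Decomposition 2: common = {B, C, G}, closure = {A, B, C, D, E, F, G} → lossless.
Decomposition 3: common = {E, G, H}, closure = {A, C, D, E, F, G, H} → lossless.

Decomposition 1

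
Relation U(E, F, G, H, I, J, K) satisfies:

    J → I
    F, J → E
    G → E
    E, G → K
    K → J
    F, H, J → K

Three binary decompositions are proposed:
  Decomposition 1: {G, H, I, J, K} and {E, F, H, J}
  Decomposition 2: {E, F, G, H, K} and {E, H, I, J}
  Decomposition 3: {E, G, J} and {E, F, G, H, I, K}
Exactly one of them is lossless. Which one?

Decomposition 3

Decomposition 1: common = {H, J}, closure = {H, I, J} → lossy.
Decomposition 2: common = {E, H}, closure = {E, H} → lossy.
Decomposition 3: common = {E, G}, closure = {E, G, I, J, K} → lossless.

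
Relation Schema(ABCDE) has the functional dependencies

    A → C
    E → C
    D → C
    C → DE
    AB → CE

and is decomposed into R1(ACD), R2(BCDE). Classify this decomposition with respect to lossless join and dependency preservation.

Lossless test: (CD)⁺ = {CDE}, which is a superkey of neither fragment — lossy.
Dependency preservation: AB → CE is not contained in any single fragment, but the restricted closure of its left-hand side across the fragments still reaches the right-hand side; the remaining FDs each lie inside some fragment. All dependencies are preserved.

lossy but dependency-preserving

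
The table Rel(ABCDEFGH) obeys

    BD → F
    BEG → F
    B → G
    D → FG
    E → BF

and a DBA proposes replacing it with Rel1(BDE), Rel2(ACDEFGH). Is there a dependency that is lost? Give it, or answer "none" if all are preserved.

B → G

Check B → G: no single fragment contains all of {BG}, and the restricted closure of {B} across the fragments never reaches {G}.
BD → F is preserved.
BEG → F is preserved.
D → FG is preserved.
E → BF is preserved.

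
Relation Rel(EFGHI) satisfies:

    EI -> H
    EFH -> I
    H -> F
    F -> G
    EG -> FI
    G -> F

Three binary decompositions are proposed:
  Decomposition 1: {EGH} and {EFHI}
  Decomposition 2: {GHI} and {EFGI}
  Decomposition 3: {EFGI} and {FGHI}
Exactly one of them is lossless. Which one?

Decomposition 1

Decomposition 1: common = {EH}, closure = {EFGHI} → lossless.
Decomposition 2: common = {GI}, closure = {FGI} → lossy.
Decomposition 3: common = {FGI}, closure = {FGI} → lossy.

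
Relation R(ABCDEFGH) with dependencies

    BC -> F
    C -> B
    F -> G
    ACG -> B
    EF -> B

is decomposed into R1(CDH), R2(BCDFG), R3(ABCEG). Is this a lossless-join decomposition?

Chase test. Columns are ABCDEFGH; row i has aⱼ where attribute j ∈ Ri, else bᵢⱼ.
Initial tableau (one row per fragment):
  row 1: b11 b12 a3 a4 b15 b16 b17 a8
  row 2: b21 a2 a3 a4 b25 a6 a7 b28
  row 3: a1 a2 a3 b34 a5 b36 a7 b38
Rows 2 and 3 agree on BC; apply BC→F and equate their F entries.
Rows 1 and 2 agree on C; apply C→B and equate their B entries.
Rows 1 and 2 agree on BC; apply BC→F and equate their F entries.
Rows 1 and 2 agree on F; apply F→G and equate their G entries.
No row becomes fully distinguished — the join is lossy.

No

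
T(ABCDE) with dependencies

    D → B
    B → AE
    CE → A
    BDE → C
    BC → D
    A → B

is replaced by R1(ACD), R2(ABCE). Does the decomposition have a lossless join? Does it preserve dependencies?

lossless and dependency-preserving

Lossless test: (AC)⁺ = {ABCDE}, which contains all of one fragment — lossless.
Dependency preservation: D → B; BDE → C; BC → D are not contained in any single fragment, but the restricted closure of each left-hand side across the fragments still reaches the right-hand side; the remaining FDs each lie inside some fragment. All dependencies are preserved.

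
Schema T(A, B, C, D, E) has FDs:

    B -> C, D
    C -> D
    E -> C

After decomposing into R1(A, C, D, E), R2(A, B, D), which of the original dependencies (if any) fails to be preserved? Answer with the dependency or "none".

Check B → C, D: no single fragment contains all of {B, C, D}, and the restricted closure of {B} across the fragments never reaches {C, D}.
C → D is preserved.
E → C is preserved.

B -> C, D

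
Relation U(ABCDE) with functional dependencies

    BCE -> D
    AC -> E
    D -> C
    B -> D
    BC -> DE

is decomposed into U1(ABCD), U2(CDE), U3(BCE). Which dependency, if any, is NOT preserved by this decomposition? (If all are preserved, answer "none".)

Check AC → E: no single fragment contains all of {ACE}, and the restricted closure of {AC} across the fragments never reaches {E}.
BCE → D is preserved.
D → C is preserved.
B → D is preserved.
BC → DE is preserved.

AC -> E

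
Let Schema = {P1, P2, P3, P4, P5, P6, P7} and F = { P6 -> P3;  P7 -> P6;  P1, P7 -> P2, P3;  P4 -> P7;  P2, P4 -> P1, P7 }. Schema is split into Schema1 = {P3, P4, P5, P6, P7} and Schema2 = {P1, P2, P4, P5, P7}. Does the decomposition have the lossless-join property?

Yes

Common attributes: Schema1 ∩ Schema2 = {P4, P5, P7}.
Closure of {P4, P5, P7}: P7 → P6 applies, adding P6; P6 → P3 applies, adding P3. So (P4, P5, P7)⁺ = {P3, P4, P5, P6, P7}.
This closure contains every attribute of Schema1, so Schema1 ∩ Schema2 → Schema1. The join is lossless.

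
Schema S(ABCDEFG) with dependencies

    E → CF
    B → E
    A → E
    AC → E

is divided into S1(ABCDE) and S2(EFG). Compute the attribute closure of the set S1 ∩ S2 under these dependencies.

S1 ∩ S2 = {E}.
E → CF applies, adding CF
Closure: {CEF}.

CEF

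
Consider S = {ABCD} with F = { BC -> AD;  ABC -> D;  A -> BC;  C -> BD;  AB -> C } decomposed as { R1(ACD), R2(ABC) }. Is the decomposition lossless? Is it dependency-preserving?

lossless and dependency-preserving

Lossless test: (AC)⁺ = {ABCD}, which contains all of one fragment — lossless.
Dependency preservation: BC → AD; ABC → D; C → BD are not contained in any single fragment, but the restricted closure of each left-hand side across the fragments still reaches the right-hand side; the remaining FDs each lie inside some fragment. All dependencies are preserved.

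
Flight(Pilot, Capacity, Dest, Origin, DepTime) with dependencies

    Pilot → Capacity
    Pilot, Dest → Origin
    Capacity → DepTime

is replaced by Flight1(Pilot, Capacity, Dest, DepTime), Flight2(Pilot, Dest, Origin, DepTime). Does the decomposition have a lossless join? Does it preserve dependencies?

lossless and dependency-preserving

Lossless test: (Pilot, Dest, DepTime)⁺ = {Pilot, Capacity, Dest, Origin, DepTime}, which contains all of one fragment — lossless.
Dependency preservation: every FD's attributes lie within a single fragment, so each can be enforced locally — preserved.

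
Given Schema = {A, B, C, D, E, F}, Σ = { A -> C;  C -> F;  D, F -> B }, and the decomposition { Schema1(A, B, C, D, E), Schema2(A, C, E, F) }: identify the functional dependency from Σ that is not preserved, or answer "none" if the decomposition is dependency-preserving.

D, F -> B

Check D, F → B: no single fragment contains all of {B, D, F}, and the restricted closure of {D, F} across the fragments never reaches {B}.
A → C is preserved.
C → F is preserved.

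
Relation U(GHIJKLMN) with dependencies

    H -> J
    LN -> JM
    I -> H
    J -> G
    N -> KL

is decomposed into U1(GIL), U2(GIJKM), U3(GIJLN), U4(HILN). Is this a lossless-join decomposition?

No

Chase test. Columns are GHIJKLMN; row i has aⱼ where attribute j ∈ Ui, else bᵢⱼ.
Initial tableau (one row per fragment):
  row 1: a1 b12 a3 b14 b15 a6 b17 b18
  row 2: a1 b22 a3 a4 a5 b26 a7 b28
  row 3: a1 b32 a3 a4 b35 a6 b37 a8
  row 4: b41 a2 a3 b44 b45 a6 b47 a8
Rows 3 and 4 agree on LN; apply LN→JM and equate their JM entries.
Rows 1 and 2 agree on I; apply I→H and equate their H entries.
Rows 1 and 3 agree on I; apply I→H and equate their H entries.
Rows 1 and 4 agree on I; apply I→H and equate their H entries.
Rows 2 and 4 agree on J; apply J→G and equate their G entries.
Rows 3 and 4 agree on N; apply N→KL and equate their KL entries.
Rows 1 and 2 agree on H; apply H→J and equate their J entries.
No row becomes fully distinguished — the join is lossy.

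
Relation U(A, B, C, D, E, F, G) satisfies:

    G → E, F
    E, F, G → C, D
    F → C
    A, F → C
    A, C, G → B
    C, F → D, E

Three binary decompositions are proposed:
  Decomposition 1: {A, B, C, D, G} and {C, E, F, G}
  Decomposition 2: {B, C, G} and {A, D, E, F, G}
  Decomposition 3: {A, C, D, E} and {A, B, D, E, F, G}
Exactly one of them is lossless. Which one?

Decomposition 1: common = {C, G}, closure = {C, D, E, F, G} → lossless.
Decomposition 2: common = {G}, closure = {C, D, E, F, G} → lossy.
Decomposition 3: common = {A, D, E}, closure = {A, D, E} → lossy.

Decomposition 1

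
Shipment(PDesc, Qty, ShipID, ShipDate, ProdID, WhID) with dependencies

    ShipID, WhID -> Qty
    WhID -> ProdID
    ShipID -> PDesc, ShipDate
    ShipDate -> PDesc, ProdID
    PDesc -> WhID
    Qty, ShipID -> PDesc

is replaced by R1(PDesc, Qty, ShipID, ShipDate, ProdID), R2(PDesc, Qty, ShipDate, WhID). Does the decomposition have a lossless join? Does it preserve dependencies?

lossless but not dependency-preserving

Lossless test: (PDesc, Qty, ShipDate)⁺ = {PDesc, Qty, ShipDate, ProdID, WhID}, which contains all of one fragment — lossless.
Dependency preservation: the restricted closure of {WhID} across the fragments never reaches {ProdID}, so WhID → ProdID cannot be enforced without a join — not preserved.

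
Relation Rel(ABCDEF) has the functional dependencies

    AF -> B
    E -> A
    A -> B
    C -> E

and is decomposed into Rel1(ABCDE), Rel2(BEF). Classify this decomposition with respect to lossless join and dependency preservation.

Lossless test: (BE)⁺ = {ABE}, which is a superkey of neither fragment — lossy.
Dependency preservation: AF → B is not contained in any single fragment, but the restricted closure of its left-hand side across the fragments still reaches the right-hand side; the remaining FDs each lie inside some fragment. All dependencies are preserved.

lossy but dependency-preserving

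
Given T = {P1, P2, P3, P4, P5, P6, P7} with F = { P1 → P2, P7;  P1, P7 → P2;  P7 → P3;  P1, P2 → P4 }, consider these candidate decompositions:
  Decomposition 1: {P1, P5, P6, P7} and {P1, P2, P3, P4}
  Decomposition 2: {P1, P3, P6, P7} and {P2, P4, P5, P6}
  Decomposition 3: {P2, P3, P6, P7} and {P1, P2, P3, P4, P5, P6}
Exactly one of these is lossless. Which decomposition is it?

Decomposition 1: common = {P1}, closure = {P1, P2, P3, P4, P7} → lossless.
Decomposition 2: common = {P6}, closure = {P6} → lossy.
Decomposition 3: common = {P2, P3, P6}, closure = {P2, P3, P6} → lossy.

Decomposition 1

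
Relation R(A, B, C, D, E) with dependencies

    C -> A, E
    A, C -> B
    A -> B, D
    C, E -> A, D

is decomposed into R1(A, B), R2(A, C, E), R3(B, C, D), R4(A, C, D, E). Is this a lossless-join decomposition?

Chase test. Columns are A, B, C, D, E; row i has aⱼ where attribute j ∈ Ri, else bᵢⱼ.
Initial tableau (one row per fragment):
  row 1: a1 a2 b13 b14 b15
  row 2: a1 b22 a3 b24 a5
  row 3: b31 a2 a3 a4 b35
  row 4: a1 b42 a3 a4 a5
Rows 2 and 3 agree on C; apply C→A, E and equate their A, E entries.
Rows 2 and 3 agree on A, C; apply A, C→B and equate their B entries.
Rows 2 and 4 agree on A, C; apply A, C→B and equate their B entries.
Rows 1 and 2 agree on A; apply A→B, D and equate their B, D entries.
Rows 1 and 3 agree on A; apply A→B, D and equate their B, D entries.
Row 2 is now all distinguished symbols — the join is lossless.

Yes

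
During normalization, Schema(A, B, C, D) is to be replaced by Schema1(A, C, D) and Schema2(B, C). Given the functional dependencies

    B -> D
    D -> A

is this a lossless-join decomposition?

Common attributes: Schema1 ∩ Schema2 = {C}.
No dependency enlarges {C}, so (C)⁺ = {C}.
The closure contains neither all of Schema1 = {A, C, D} nor all of Schema2 = {B, C}, so the common attributes are not a superkey of either fragment. The join is lossy.

No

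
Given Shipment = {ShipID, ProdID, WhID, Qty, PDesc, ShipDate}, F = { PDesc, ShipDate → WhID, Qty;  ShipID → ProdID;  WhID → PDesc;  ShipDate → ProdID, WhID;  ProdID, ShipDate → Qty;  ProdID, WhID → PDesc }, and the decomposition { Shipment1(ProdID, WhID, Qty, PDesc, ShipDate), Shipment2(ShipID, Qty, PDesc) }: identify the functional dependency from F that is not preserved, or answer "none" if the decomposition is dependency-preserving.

Check ShipID → ProdID: no single fragment contains all of {ShipID, ProdID}, and the restricted closure of {ShipID} across the fragments never reaches {ProdID}.
PDesc, ShipDate → WhID, Qty is preserved.
WhID → PDesc is preserved.
ShipDate → ProdID, WhID is preserved.
ProdID, ShipDate → Qty is preserved.
ProdID, WhID → PDesc is preserved.

ShipID → ProdID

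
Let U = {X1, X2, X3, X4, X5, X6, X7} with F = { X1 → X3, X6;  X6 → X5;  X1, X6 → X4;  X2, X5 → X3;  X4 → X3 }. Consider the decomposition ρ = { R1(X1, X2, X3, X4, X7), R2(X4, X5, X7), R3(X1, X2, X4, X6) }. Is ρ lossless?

Chase test. Columns are X1, X2, X3, X4, X5, X6, X7; row i has aⱼ where attribute j ∈ Ri, else bᵢⱼ.
Initial tableau (one row per fragment):
  row 1: a1 a2 a3 a4 b15 b16 a7
  row 2: b21 b22 b23 a4 a5 b26 a7
  row 3: a1 a2 b33 a4 b35 a6 b37
Rows 1 and 3 agree on X1; apply X1→X3, X6 and equate their X3, X6 entries.
Rows 1 and 3 agree on X6; apply X6→X5 and equate their X5 entries.
Rows 1 and 2 agree on X4; apply X4→X3 and equate their X3 entries.
No row becomes fully distinguished — the join is lossy.

No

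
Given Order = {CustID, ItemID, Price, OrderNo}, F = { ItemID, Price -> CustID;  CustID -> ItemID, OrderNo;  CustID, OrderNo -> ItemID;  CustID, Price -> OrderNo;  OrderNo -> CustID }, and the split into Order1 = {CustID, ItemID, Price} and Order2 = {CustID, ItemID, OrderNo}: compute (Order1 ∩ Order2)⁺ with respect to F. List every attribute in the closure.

Order1 ∩ Order2 = {CustID, ItemID}.
CustID → ItemID, OrderNo applies, adding OrderNo
Closure: {CustID, ItemID, OrderNo}.

CustID, ItemID, OrderNo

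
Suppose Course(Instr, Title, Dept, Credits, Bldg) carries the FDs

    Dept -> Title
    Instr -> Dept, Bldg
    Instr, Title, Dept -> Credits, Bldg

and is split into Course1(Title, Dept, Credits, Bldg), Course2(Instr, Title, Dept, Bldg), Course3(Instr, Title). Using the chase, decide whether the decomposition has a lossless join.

No

Chase test. Columns are Instr, Title, Dept, Credits, Bldg; row i has aⱼ where attribute j ∈ Coursei, else bᵢⱼ.
Initial tableau (one row per fragment):
  row 1: b11 a2 a3 a4 a5
  row 2: a1 a2 a3 b24 a5
  row 3: a1 a2 b33 b34 b35
Rows 2 and 3 agree on Instr; apply Instr→Dept, Bldg and equate their Dept, Bldg entries.
Rows 2 and 3 agree on Instr, Title, Dept; apply Instr, Title, Dept→Credits, Bldg and equate their Credits, Bldg entries.
No row becomes fully distinguished — the join is lossy.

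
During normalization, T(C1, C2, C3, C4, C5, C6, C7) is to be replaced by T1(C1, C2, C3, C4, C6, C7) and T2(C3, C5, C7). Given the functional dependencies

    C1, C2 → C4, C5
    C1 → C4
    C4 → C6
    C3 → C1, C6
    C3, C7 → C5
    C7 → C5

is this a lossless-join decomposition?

Common attributes: T1 ∩ T2 = {C3, C7}.
Closure of {C3, C7}: C3 → C1, C6 applies, adding C1, C6; C3, C7 → C5 applies, adding C5; C1 → C4 applies, adding C4. So (C3, C7)⁺ = {C1, C3, C4, C5, C6, C7}.
This closure contains every attribute of T2, so T1 ∩ T2 → T2. The join is lossless.

Yes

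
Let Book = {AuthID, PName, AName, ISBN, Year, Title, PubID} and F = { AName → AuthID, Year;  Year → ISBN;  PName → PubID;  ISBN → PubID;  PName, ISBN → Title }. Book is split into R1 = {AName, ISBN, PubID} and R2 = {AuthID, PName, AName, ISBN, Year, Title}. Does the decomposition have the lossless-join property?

Yes

Common attributes: R1 ∩ R2 = {AName, ISBN}.
Closure of {AName, ISBN}: AName → AuthID, Year applies, adding AuthID, Year; ISBN → PubID applies, adding PubID. So (AName, ISBN)⁺ = {AuthID, AName, ISBN, Year, PubID}.
This closure contains every attribute of R1, so R1 ∩ R2 → R1. The join is lossless.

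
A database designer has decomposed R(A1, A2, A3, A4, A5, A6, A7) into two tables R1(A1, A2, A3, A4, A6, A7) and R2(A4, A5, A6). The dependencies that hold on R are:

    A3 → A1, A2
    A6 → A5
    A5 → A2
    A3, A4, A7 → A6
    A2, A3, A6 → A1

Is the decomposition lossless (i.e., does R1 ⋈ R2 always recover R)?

Common attributes: R1 ∩ R2 = {A4, A6}.
Closure of {A4, A6}: A6 → A5 applies, adding A5; A5 → A2 applies, adding A2. So (A4, A6)⁺ = {A2, A4, A5, A6}.
This closure contains every attribute of R2, so R1 ∩ R2 → R2. The join is lossless.

Yes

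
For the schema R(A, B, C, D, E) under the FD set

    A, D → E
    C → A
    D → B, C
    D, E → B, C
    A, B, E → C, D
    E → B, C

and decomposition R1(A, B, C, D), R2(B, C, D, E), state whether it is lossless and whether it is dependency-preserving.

lossless and dependency-preserving

Lossless test: (B, C, D)⁺ = {A, B, C, D, E}, which contains all of one fragment — lossless.
Dependency preservation: A, D → E; A, B, E → C, D are not contained in any single fragment, but the restricted closure of each left-hand side across the fragments still reaches the right-hand side; the remaining FDs each lie inside some fragment. All dependencies are preserved.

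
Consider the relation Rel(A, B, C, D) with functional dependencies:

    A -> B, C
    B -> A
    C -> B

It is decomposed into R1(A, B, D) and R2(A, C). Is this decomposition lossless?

Common attributes: R1 ∩ R2 = {A}.
Closure of {A}: A → B, C applies, adding B, C. So (A)⁺ = {A, B, C}.
This closure contains every attribute of R2, so R1 ∩ R2 → R2. The join is lossless.

Yes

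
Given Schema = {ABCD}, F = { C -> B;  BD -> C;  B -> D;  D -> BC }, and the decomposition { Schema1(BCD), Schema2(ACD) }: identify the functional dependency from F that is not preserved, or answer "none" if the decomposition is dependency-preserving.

none

C → B lies within Schema1.
BD → C lies within Schema1.
B → D lies within Schema1.
D → BC lies within Schema1.
Every dependency is enforceable on the fragments, so the decomposition is dependency-preserving.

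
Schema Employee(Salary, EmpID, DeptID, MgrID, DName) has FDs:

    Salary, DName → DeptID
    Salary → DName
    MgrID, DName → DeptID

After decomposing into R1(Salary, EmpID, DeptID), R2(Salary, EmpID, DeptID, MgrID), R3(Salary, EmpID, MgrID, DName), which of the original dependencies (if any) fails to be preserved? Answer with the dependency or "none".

MgrID, DName → DeptID

Check MgrID, DName → DeptID: no single fragment contains all of {DeptID, MgrID, DName}, and the restricted closure of {MgrID, DName} across the fragments never reaches {DeptID}.
Salary, DName → DeptID is preserved.
Salary → DName is preserved.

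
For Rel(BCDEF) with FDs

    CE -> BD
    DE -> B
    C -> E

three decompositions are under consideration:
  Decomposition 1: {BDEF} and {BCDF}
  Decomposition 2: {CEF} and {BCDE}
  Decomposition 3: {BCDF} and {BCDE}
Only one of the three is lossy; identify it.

Decomposition 1

Decomposition 1: common = {BDF}, closure = {BDF} → lossy.
Decomposition 2: common = {CE}, closure = {BCDE} → lossless.
Decomposition 3: common = {BCD}, closure = {BCDE} → lossless.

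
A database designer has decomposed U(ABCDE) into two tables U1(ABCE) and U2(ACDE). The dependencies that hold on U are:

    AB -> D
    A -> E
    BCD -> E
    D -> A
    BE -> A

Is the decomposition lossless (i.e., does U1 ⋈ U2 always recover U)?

No

Common attributes: U1 ∩ U2 = {ACE}.
No dependency enlarges {ACE}, so (ACE)⁺ = {ACE}.
The closure contains neither all of U1 = {ABCE} nor all of U2 = {ACDE}, so the common attributes are not a superkey of either fragment. The join is lossy.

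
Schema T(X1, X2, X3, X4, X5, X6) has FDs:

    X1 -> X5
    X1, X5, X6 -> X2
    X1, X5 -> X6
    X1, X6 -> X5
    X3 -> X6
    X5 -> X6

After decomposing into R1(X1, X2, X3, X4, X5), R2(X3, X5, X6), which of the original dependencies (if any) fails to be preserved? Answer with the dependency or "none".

none

X1 → X5 lies within R1.
X1, X5, X6 → X2: restricted closure across fragments reaches X2.
X1, X5 → X6: restricted closure across fragments reaches X6.
X1, X6 → X5: restricted closure across fragments reaches X5.
X3 → X6 lies within R2.
X5 → X6 lies within R2.
Every dependency is enforceable on the fragments, so the decomposition is dependency-preserving.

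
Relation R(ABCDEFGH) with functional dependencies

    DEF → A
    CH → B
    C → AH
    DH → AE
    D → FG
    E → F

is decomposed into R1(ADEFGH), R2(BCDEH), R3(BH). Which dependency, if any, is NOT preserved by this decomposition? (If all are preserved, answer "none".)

Check C → AH: no single fragment contains all of {ACH}, and the restricted closure of {C} across the fragments never reaches {AH}.
DEF → A is preserved.
CH → B is preserved.
DH → AE is preserved.
D → FG is preserved.
E → F is preserved.

C → AH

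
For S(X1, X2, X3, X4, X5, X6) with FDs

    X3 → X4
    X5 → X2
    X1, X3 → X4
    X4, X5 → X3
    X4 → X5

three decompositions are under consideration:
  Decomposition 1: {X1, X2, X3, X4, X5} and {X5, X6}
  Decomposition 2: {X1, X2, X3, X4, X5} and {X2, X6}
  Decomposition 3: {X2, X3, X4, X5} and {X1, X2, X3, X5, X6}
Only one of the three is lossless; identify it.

Decomposition 1: common = {X5}, closure = {X2, X5} → lossy.
Decomposition 2: common = {X2}, closure = {X2} → lossy.
Decomposition 3: common = {X2, X3, X5}, closure = {X2, X3, X4, X5} → lossless.

Decomposition 3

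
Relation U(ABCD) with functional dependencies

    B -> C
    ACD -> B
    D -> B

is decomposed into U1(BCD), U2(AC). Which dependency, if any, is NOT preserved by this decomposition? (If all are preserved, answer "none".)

none

B → C lies within U1.
ACD → B: restricted closure across fragments reaches B.
D → B lies within U1.
Every dependency is enforceable on the fragments, so the decomposition is dependency-preserving.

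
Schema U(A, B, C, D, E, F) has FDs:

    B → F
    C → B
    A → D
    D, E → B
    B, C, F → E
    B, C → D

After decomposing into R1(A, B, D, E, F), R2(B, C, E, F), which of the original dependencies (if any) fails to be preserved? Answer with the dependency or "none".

Check B, C → D: no single fragment contains all of {B, C, D}, and the restricted closure of {B, C} across the fragments never reaches {D}.
B → F is preserved.
C → B is preserved.
A → D is preserved.
D, E → B is preserved.
B, C, F → E is preserved.

B, C → D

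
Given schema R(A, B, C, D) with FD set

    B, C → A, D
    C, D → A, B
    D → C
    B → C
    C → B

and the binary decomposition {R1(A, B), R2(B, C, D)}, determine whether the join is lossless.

Yes

Common attributes: R1 ∩ R2 = {B}.
Closure of {B}: B → C applies, adding C; B, C → A, D applies, adding A, D. So (B)⁺ = {A, B, C, D}.
This closure contains every attribute of R1, so R1 ∩ R2 → R1. The join is lossless.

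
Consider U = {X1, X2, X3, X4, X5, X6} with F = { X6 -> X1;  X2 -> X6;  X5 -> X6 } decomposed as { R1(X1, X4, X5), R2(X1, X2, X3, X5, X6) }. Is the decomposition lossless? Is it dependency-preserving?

Lossless test: (X1, X5)⁺ = {X1, X5, X6}, which is a superkey of neither fragment — lossy.
Dependency preservation: every FD's attributes lie within a single fragment, so each can be enforced locally — preserved.

lossy but dependency-preserving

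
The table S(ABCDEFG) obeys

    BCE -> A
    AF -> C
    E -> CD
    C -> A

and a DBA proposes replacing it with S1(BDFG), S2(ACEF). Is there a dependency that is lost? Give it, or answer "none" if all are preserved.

Check E → CD: no single fragment contains all of {CDE}, and the restricted closure of {E} across the fragments never reaches {CD}.
BCE → A is preserved.
AF → C is preserved.
C → A is preserved.

E -> CD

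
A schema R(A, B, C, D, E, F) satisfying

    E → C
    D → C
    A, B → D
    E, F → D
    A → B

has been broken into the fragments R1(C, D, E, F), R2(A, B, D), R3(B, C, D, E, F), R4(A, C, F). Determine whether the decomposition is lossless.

Chase test. Columns are A, B, C, D, E, F; row i has aⱼ where attribute j ∈ Ri, else bᵢⱼ.
Initial tableau (one row per fragment):
  row 1: b11 b12 a3 a4 a5 a6
  row 2: a1 a2 b23 a4 b25 b26
  row 3: b31 a2 a3 a4 a5 a6
  row 4: a1 b42 a3 b44 b45 a6
Rows 1 and 2 agree on D; apply D→C and equate their C entries.
Rows 2 and 4 agree on A; apply A→B and equate their B entries.
Rows 2 and 4 agree on A, B; apply A, B→D and equate their D entries.
No row becomes fully distinguished — the join is lossy.

No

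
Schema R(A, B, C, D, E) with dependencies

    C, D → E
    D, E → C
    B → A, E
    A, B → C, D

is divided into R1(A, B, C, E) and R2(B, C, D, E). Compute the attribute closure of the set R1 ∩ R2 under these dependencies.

R1 ∩ R2 = {B, C, E}.
B → A, E applies, adding A
A, B → C, D applies, adding D
Closure: {A, B, C, D, E}.

A, B, C, D, E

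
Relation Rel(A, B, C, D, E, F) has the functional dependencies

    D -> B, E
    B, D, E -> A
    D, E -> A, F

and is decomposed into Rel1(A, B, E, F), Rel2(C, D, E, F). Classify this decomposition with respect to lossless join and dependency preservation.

Lossless test: (E, F)⁺ = {E, F}, which is a superkey of neither fragment — lossy.
Dependency preservation: the restricted closure of {D} across the fragments never reaches {B, E}, so D → B, E cannot be enforced without a join — not preserved.

lossy and not dependency-preserving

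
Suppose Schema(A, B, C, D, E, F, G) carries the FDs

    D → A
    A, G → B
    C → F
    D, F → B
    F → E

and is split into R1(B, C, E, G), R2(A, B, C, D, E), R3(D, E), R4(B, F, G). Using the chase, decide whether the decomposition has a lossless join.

Chase test. Columns are A, B, C, D, E, F, G; row i has aⱼ where attribute j ∈ Ri, else bᵢⱼ.
Initial tableau (one row per fragment):
  row 1: b11 a2 a3 b14 a5 b16 a7
  row 2: a1 a2 a3 a4 a5 b26 b27
  row 3: b31 b32 b33 a4 a5 b36 b37
  row 4: b41 a2 b43 b44 b45 a6 a7
Rows 2 and 3 agree on D; apply D→A and equate their A entries.
Rows 1 and 2 agree on C; apply C→F and equate their F entries.
No row becomes fully distinguished — the join is lossy.

No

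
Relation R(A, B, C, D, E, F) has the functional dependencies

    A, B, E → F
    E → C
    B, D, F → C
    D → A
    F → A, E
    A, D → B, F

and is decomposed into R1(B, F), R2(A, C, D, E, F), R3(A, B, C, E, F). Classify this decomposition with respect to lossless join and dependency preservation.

Lossless test (chase): Rows 1 and 2 agree on F; apply F→A, E and equate their A, E entries. Rows 1 and 2 agree on E; apply E→C and equate their C entries. No row becomes fully distinguished — the join is lossy.
Dependency preservation: the restricted closure of {A, D} across the fragments never reaches {B, F}, so A, D → B, F cannot be enforced without a join — not preserved.

lossy and not dependency-preserving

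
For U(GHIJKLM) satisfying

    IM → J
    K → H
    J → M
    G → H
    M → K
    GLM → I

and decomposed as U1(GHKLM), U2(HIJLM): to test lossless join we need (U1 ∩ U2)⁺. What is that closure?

HKLM

U1 ∩ U2 = {HLM}.
M → K applies, adding K
Closure: {HKLM}.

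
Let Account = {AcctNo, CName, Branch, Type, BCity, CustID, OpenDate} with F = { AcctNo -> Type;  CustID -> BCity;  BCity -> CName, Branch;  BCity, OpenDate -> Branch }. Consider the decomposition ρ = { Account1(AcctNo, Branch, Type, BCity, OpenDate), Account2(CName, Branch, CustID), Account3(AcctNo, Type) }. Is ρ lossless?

Chase test. Columns are AcctNo, CName, Branch, Type, BCity, CustID, OpenDate; row i has aⱼ where attribute j ∈ Accounti, else bᵢⱼ.
Initial tableau (one row per fragment):
  row 1: a1 b12 a3 a4 a5 b16 a7
  row 2: b21 a2 a3 b24 b25 a6 b27
  row 3: a1 b32 b33 a4 b35 b36 b37
No row becomes fully distinguished — the join is lossy.

No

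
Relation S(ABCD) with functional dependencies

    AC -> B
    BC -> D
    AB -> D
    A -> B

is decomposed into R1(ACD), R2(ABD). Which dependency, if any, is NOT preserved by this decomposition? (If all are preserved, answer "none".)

Check BC → D: no single fragment contains all of {BCD}, and the restricted closure of {BC} across the fragments never reaches {D}.
AC → B is preserved.
AB → D is preserved.
A → B is preserved.

BC -> D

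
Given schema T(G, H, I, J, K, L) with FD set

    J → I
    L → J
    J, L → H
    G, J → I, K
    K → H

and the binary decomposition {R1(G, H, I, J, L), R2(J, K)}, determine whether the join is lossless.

Common attributes: R1 ∩ R2 = {J}.
Closure of {J}: J → I applies, adding I. So (J)⁺ = {I, J}.
The closure contains neither all of R1 = {G, H, I, J, L} nor all of R2 = {J, K}, so the common attributes are not a superkey of either fragment. The join is lossy.

No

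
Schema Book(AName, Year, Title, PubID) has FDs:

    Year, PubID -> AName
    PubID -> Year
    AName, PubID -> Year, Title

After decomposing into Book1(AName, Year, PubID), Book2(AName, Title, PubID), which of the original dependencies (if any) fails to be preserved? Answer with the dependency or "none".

Year, PubID → AName lies within Book1.
PubID → Year lies within Book1.
AName, PubID → Year, Title: restricted closure across fragments reaches Year, Title.
Every dependency is enforceable on the fragments, so the decomposition is dependency-preserving.

none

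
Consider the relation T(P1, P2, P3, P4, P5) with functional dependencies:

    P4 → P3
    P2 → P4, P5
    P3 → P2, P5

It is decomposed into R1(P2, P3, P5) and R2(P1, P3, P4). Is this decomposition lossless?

Common attributes: R1 ∩ R2 = {P3}.
Closure of {P3}: P3 → P2, P5 applies, adding P2, P5; P2 → P4, P5 applies, adding P4. So (P3)⁺ = {P2, P3, P4, P5}.
This closure contains every attribute of R1, so R1 ∩ R2 → R1. The join is lossless.

Yes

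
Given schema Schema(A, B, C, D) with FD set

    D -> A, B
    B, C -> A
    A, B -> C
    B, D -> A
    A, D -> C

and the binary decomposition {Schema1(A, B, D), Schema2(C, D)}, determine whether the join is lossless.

Yes

Common attributes: Schema1 ∩ Schema2 = {D}.
Closure of {D}: D → A, B applies, adding A, B; A, B → C applies, adding C. So (D)⁺ = {A, B, C, D}.
This closure contains every attribute of Schema1, so Schema1 ∩ Schema2 → Schema1. The join is lossless.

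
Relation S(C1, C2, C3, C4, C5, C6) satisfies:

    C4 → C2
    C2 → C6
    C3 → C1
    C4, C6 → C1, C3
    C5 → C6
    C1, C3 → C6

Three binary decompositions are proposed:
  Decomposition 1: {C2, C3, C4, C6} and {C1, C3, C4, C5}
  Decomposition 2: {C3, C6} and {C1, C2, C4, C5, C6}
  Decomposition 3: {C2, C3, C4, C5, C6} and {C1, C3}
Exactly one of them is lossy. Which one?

Decomposition 2

Decomposition 1: common = {C3, C4}, closure = {C1, C2, C3, C4, C6} → lossless.
Decomposition 2: common = {C6}, closure = {C6} → lossy.
Decomposition 3: common = {C3}, closure = {C1, C3, C6} → lossless.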